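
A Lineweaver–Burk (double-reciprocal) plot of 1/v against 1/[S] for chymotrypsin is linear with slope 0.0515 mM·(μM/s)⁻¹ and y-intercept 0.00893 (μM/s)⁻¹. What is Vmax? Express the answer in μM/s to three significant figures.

112 μM/s

The y-intercept of a Lineweaver–Burk plot equals 1/Vmax, so Vmax = 1/0.00893 = 112 μM/s.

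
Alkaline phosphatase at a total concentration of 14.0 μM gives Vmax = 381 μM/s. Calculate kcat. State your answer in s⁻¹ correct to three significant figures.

kcat = Vmax/[E]total = 381 μM/s / 14.0 μM = 27.2 s⁻¹.

27.2 s⁻¹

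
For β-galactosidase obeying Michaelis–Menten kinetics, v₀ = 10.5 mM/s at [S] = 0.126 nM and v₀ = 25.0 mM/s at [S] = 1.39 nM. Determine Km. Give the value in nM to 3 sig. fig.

In reciprocal form, 1/v = (Km/Vmax)·(1/[S]) + 1/Vmax. The two points give (1/[S], 1/v) = (7.937, 0.09524) and (0.7194, 0.04000).
Slope = (0.09524 − 0.04000)/(7.937 − 0.7194) = 0.007654; intercept = 0.09524 − 0.007654×7.937 = 0.03449.
Vmax = 1/intercept = 29.0 mM/s; Km = slope × Vmax = 0.007654 × 29.0 = 0.222 nM.

0.222 nM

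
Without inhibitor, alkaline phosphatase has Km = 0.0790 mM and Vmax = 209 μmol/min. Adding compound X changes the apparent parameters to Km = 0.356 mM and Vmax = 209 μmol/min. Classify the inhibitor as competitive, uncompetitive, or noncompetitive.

competitive

Km increases (0.0790 → 0.356 mM) while Vmax is unchanged — the hallmark of competitive inhibition.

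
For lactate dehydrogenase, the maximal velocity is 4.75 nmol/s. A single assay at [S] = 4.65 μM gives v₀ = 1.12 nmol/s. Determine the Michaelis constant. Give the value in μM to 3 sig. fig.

15.1 μM

From v = Vmax[S]/(Km+[S]), Km = [S](Vmax − v)/v.
Km = 4.65 × (4.75 − 1.12) / 1.12 = 16.88/1.12 = 15.1 μM.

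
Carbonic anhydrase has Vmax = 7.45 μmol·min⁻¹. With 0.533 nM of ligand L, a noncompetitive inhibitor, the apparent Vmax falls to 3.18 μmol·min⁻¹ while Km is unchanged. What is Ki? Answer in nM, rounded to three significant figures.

Noncompetitive: Vmax,app = Vmax/α with α = 1 + [I]/Ki.
α = Vmax/Vmax,app = 7.45/3.18 = 2.343.
Ki = [I]/(α − 1) = 0.533/1.343 = 0.397 nM.

0.397 nM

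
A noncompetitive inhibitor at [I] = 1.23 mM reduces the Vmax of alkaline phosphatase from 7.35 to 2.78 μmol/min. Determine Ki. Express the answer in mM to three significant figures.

Noncompetitive: Vmax,app = Vmax/α with α = 1 + [I]/Ki.
α = Vmax/Vmax,app = 7.35/2.78 = 2.644.
Since α = 1 + [I]/Ki, [I]/Ki = 2.644 − 1 = 1.644 and Ki = 1.23/1.644 = 0.748 mM.

0.748 mM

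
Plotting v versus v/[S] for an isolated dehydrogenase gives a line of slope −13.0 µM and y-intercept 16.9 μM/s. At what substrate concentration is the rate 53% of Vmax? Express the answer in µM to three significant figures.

14.7 µM

The Eadie–Hofstee slope gives Km = 13.0 µM (slope = −Km).
v/Vmax = [S]/(Km+[S]) = 0.53 ⇒ [S] = Km·0.53/(1−0.53) = 13.0 × 1.128 = 14.7 µM.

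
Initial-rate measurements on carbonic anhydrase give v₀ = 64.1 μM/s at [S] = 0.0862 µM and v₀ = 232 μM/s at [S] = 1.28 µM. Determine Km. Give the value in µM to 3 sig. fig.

0.299 µM

In reciprocal form, 1/v = (Km/Vmax)·(1/[S]) + 1/Vmax. The two points give (1/[S], 1/v) = (11.60, 0.01560) and (0.7812, 0.004310).
Slope = (0.01560 − 0.004310)/(11.60 − 0.7812) = 0.001043; intercept = 0.01560 − 0.001043×11.60 = 0.003495.
Vmax = 1/intercept = 286 μM/s; Km = slope × Vmax = 0.001043 × 286 = 0.299 µM.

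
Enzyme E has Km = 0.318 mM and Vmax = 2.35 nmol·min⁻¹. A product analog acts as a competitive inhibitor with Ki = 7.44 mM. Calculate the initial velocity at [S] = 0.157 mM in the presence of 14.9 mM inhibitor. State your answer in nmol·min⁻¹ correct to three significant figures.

0.332 nmol·min⁻¹

α = 1 + [I]/Ki = 1 + 14.9/7.44 = 3.003.
For a competitive inhibitor, Vmax is unchanged and the apparent Km becomes α·Km: Km,app = 0.955 mM, Vmax,app = 2.35 nmol·min⁻¹.
v = Vmax,app·[S]/(Km,app + [S]) = 2.35 × 0.157/(0.955 + 0.157) = 0.332 nmol·min⁻¹.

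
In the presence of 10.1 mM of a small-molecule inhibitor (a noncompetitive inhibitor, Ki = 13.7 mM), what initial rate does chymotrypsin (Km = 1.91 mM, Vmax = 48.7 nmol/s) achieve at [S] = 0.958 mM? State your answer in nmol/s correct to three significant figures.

With α = 1 + [I]/Ki = 1 + 10.1/13.7 = 1.737, the noncompetitive rate law is v = (Vmax/α)·[S] / (Km + [S]).
v = (48.7/1.737)×0.958 / (1.91 + 0.958) = 26.86/2.868 = 9.36 nmol/s.

9.36 nmol/s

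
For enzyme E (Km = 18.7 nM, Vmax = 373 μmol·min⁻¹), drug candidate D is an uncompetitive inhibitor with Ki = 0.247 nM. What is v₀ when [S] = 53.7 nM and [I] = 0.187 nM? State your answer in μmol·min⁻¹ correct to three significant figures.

177 μmol·min⁻¹

α = 1 + [I]/Ki = 1 + 0.187/0.247 = 1.757.
For an uncompetitive inhibitor, both parameters are divided by α, giving Vmax/α and Km/α: Km,app = 10.6 nM, Vmax,app = 212 μmol·min⁻¹.
v = Vmax,app·[S]/(Km,app + [S]) = 212 × 53.7/(10.6 + 53.7) = 177 μmol·min⁻¹.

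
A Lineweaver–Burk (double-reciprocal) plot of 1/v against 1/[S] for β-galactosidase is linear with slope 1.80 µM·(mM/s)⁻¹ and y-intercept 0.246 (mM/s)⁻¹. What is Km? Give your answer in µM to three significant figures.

y-intercept = 1/Vmax ⇒ Vmax = 4.07 mM/s; slope = Km/Vmax ⇒ Km = slope × Vmax.
Km = 1.80 × 4.07 = 7.32 µM.

7.32 µM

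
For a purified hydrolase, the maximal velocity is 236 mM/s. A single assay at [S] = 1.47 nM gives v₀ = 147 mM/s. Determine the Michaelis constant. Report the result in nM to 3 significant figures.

0.890 nM

v/Vmax = 147/236 = 0.6229 = [S]/(Km+[S]).
So Km + [S] = [S]/0.6229 = 2.360 nM, giving Km = 2.360 − 1.47 = 0.890 nM.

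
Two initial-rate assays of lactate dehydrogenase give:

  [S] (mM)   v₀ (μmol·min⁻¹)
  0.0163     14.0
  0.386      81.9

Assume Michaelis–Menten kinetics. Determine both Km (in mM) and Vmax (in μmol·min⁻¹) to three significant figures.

In reciprocal form, 1/v = (Km/Vmax)·(1/[S]) + 1/Vmax. The two points give (1/[S], 1/v) = (61.35, 0.07143) and (2.591, 0.01221).
Slope = (0.07143 − 0.01221)/(61.35 − 2.591) = 0.001008; intercept = 0.07143 − 0.001008×61.35 = 0.009599.
Vmax = 1/intercept = 104 μmol·min⁻¹; Km = slope × Vmax = 0.001008 × 104 = 0.105 mM.

Km = 0.105 mM; Vmax = 104 μmol·min⁻¹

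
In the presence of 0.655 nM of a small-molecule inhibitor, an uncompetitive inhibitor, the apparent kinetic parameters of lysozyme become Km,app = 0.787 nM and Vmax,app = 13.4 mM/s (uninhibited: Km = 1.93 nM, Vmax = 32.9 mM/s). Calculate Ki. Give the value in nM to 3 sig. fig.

0.450 nM

Uncompetitive: Vmax,app = Vmax/α (and Km,app = Km/α) with α = 1 + [I]/Ki.
α = Vmax/Vmax,app = 32.9/13.4 = 2.455.
Ki = [I]/(α − 1) = 0.655/1.455 = 0.450 nM.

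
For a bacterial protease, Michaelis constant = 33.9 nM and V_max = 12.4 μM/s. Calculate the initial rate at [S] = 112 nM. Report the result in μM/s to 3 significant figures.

v = Vmax·[S]/(Km + [S]) = 12.4 × 112 / (33.9 + 112)
  = 1389 / 145.9 = 9.52 μM/s.

9.52 μM/s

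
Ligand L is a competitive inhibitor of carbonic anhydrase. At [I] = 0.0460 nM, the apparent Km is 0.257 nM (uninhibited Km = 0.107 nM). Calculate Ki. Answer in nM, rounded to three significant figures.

0.0328 nM

Competitive: Km,app = α·Km with α = 1 + [I]/Ki.
α = Km,app/Km = 0.257/0.107 = 2.402.
Ki = [I]/(α − 1) = 0.0460/1.402 = 0.0328 nM.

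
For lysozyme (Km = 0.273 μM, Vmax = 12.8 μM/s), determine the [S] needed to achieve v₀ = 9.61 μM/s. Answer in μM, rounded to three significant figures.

The required fractional saturation is v/Vmax = 9.61/12.8 = 0.7508.
Then [S]/(Km+[S]) = 0.7508 ⇒ [S] = 0.273 × 0.7508/(1 − 0.7508) = 0.822 μM.

0.822 μM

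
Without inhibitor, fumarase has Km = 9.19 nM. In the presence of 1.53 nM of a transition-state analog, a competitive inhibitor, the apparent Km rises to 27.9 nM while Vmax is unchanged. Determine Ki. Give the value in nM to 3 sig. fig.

Competitive: Km,app = α·Km with α = 1 + [I]/Ki.
α = Km,app/Km = 27.9/9.19 = 3.036.
Since α = 1 + [I]/Ki, [I]/Ki = 3.036 − 1 = 2.036 and Ki = 1.53/2.036 = 0.752 nM.

0.752 nM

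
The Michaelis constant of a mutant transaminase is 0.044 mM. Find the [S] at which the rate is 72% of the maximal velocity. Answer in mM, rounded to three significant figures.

v/Vmax = [S]/(Km+[S]) = 0.72, so [S] = Km·0.72/(1 − 0.72) = 0.044 × 2.571.
[S] = 0.113 mM.

0.113 mM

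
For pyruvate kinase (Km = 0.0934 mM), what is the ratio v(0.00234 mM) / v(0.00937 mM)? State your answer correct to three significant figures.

Since Vmax cancels, v₂/v₁ = [S]₂(Km+[S]₁) / [S]₁(Km+[S]₂).
= 0.00234×(0.0934+0.00937) / (0.00937×(0.0934+0.00234)) = 0.0002405/0.0008971 = 0.268.

0.268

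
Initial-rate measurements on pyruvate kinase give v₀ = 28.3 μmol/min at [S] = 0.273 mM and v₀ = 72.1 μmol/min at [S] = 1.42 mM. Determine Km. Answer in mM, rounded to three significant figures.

0.828 mM

From v = Vmax[S]/(Km+[S]), each point gives Vmax = v(Km+[S])/[S].
Equating: 28.3(Km+0.273)/0.273 = 72.1(Km+1.42)/1.42.
103.7·Km + 28.3 = 50.77·Km + 72.1, so (103.7 − 50.77)·Km = 72.1 − 28.3.
Km = 43.80/52.89 = 0.828 mM; then Vmax = 28.3(0.828+0.273)/0.273 = 114 μmol/min.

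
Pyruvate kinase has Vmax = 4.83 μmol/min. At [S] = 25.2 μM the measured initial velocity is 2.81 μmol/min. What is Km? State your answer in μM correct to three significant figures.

From v = Vmax[S]/(Km+[S]), Km = [S](Vmax − v)/v.
Km = 25.2 × (4.83 − 2.81) / 2.81 = 50.90/2.81 = 18.1 μM.

18.1 μM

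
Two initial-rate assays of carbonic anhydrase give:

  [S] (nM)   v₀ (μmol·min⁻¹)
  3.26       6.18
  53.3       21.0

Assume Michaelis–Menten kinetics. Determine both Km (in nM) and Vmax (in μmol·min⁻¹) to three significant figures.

Km = 9.87 nM; Vmax = 24.9 μmol·min⁻¹

From v = Vmax[S]/(Km+[S]), each point gives Vmax = v(Km+[S])/[S].
Equating: 6.18(Km+3.26)/3.26 = 21.0(Km+53.3)/53.3.
1.896·Km + 6.18 = 0.3940·Km + 21.0, so (1.896 − 0.3940)·Km = 21.0 − 6.18.
Km = 14.82/1.502 = 9.87 nM; then Vmax = 6.18(9.87+3.26)/3.26 = 24.9 μmol·min⁻¹.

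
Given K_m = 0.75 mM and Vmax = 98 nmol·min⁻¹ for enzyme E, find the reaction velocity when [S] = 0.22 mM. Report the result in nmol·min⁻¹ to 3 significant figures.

v = Vmax·[S]/(Km + [S]) = 98 × 0.22 / (0.75 + 0.22)
  = 21.56 / 0.9700 = 22.2 nmol·min⁻¹.

22.2 nmol·min⁻¹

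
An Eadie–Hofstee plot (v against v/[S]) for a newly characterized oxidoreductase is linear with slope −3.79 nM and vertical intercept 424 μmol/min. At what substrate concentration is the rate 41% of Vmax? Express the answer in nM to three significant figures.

The Eadie–Hofstee slope gives Km = 3.79 nM (slope = −Km).
v/Vmax = [S]/(Km+[S]) = 0.41 ⇒ [S] = Km·0.41/(1−0.41) = 3.79 × 0.6949 = 2.63 nM.

2.63 nM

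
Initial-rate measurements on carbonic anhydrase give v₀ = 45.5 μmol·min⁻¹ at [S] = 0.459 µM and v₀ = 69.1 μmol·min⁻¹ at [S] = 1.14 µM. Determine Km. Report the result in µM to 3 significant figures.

0.613 µM

In reciprocal form, 1/v = (Km/Vmax)·(1/[S]) + 1/Vmax. The two points give (1/[S], 1/v) = (2.179, 0.02198) and (0.8772, 0.01447).
Slope = (0.02198 − 0.01447)/(2.179 − 0.8772) = 0.005768; intercept = 0.02198 − 0.005768×2.179 = 0.009413.
Vmax = 1/intercept = 106 μmol·min⁻¹; Km = slope × Vmax = 0.005768 × 106 = 0.613 µM.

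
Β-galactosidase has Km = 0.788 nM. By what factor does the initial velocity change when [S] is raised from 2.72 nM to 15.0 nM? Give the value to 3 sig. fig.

The fractional saturations are [S]/(Km+[S]) = 2.72/3.508 = 0.7754 and 15.0/15.79 = 0.9501.
v₂/v₁ is just their ratio: 0.9501/0.7754 = 1.23.

1.23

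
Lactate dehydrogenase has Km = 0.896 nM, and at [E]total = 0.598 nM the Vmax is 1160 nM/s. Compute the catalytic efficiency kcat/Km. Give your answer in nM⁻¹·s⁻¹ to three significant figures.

2160 nM⁻¹·s⁻¹

kcat = Vmax/[E]total = 1160/0.598 = 1940 s⁻¹.
kcat/Km = 1940/0.896 = 2160 nM⁻¹·s⁻¹.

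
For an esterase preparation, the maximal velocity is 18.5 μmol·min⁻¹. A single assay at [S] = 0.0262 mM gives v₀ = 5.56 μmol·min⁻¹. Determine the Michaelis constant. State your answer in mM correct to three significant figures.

From v = Vmax[S]/(Km+[S]), Km = [S](Vmax − v)/v.
Km = 0.0262 × (18.5 − 5.56) / 5.56 = 0.3390/5.56 = 0.0610 mM.

0.0610 mM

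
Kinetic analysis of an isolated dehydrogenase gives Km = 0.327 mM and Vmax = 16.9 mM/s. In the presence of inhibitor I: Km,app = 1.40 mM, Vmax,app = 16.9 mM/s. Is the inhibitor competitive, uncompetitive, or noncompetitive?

Km increases (0.327 → 1.40 mM) while Vmax is unchanged — the hallmark of competitive inhibition.

competitive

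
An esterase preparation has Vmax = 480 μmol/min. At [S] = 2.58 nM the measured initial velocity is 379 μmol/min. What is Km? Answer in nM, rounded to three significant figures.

From v = Vmax[S]/(Km+[S]), Km = [S](Vmax − v)/v.
Km = 2.58 × (480 − 379) / 379 = 260.6/379 = 0.688 nM.

0.688 nM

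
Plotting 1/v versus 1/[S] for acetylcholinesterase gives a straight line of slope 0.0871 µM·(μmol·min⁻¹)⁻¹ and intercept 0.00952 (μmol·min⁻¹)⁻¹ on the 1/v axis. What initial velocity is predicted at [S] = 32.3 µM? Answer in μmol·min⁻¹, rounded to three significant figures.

The y-intercept is 1/Vmax, so Vmax = 1/0.00952 = 105 μmol·min⁻¹.
The slope is Km/Vmax, so Km = 0.0871 × 105 = 9.15 µM.
Then v = 105 × 32.3/(9.15 + 32.3) = 81.9 μmol·min⁻¹.

81.9 μmol·min⁻¹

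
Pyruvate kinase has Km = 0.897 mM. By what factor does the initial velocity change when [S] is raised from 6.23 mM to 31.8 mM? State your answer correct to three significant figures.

1.11

Since Vmax cancels, v₂/v₁ = [S]₂(Km+[S]₁) / [S]₁(Km+[S]₂).
= 31.8×(0.897+6.23) / (6.23×(0.897+31.8)) = 226.6/203.7 = 1.11.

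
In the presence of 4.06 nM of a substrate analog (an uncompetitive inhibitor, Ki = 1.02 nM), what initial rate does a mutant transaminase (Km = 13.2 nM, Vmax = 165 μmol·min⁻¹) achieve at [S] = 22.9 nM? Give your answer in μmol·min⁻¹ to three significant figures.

29.7 μmol·min⁻¹

With α = 1 + [I]/Ki = 1 + 4.06/1.02 = 4.980, the uncompetitive rate law is v = (Vmax/α)·[S] / (Km/α + [S]).
v = (165/4.980)×22.9 / (13.2/4.980 + 22.9) = 758.7/25.55 = 29.7 μmol·min⁻¹.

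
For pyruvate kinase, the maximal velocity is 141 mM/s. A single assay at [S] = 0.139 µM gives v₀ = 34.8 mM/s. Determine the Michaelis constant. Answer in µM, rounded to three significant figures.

0.424 µM

v/Vmax = 34.8/141 = 0.2468 = [S]/(Km+[S]).
So Km + [S] = [S]/0.2468 = 0.5632 µM, giving Km = 0.5632 − 0.139 = 0.424 µM.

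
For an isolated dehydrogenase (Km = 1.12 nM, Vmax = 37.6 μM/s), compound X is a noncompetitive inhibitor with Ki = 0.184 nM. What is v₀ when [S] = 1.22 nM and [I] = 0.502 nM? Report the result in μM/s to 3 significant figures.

α = 1 + [I]/Ki = 1 + 0.502/0.184 = 3.728.
For a noncompetitive inhibitor, Vmax is reduced to Vmax/α while Km is unchanged: Km,app = 1.12 nM, Vmax,app = 10.1 μM/s.
v = Vmax,app·[S]/(Km,app + [S]) = 10.1 × 1.22/(1.12 + 1.22) = 5.26 μM/s.

5.26 μM/s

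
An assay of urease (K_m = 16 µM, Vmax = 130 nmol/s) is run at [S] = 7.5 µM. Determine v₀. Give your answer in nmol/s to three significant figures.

v = Vmax·[S]/(Km + [S]) = 130 × 7.5 / (16 + 7.5)
  = 975.0 / 23.50 = 41.5 nmol/s.

41.5 nmol/s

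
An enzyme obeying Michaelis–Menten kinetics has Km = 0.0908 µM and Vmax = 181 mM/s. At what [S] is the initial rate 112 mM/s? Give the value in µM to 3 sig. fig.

0.147 µM

The required fractional saturation is v/Vmax = 112/181 = 0.6188.
Then [S]/(Km+[S]) = 0.6188 ⇒ [S] = 0.0908 × 0.6188/(1 − 0.6188) = 0.147 µM.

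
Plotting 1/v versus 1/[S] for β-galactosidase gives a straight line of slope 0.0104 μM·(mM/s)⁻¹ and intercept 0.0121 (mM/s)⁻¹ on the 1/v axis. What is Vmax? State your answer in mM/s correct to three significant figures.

The y-intercept of a Lineweaver–Burk plot equals 1/Vmax, so Vmax = 1/0.0121 = 82.6 mM/s.

82.6 mM/s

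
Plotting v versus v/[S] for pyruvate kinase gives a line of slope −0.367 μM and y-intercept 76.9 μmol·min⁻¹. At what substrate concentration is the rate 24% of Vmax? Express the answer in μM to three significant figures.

The Eadie–Hofstee slope gives Km = 0.367 μM (slope = −Km).
v/Vmax = [S]/(Km+[S]) = 0.24 ⇒ [S] = Km·0.24/(1−0.24) = 0.367 × 0.3158 = 0.116 μM.

0.116 μM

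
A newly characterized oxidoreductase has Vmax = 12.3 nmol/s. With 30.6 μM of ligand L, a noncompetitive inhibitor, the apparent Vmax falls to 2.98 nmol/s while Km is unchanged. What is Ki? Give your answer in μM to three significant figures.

Noncompetitive: Vmax,app = Vmax/α with α = 1 + [I]/Ki.
α = Vmax/Vmax,app = 12.3/2.98 = 4.128.
Ki = [I]/(α − 1) = 30.6/3.128 = 9.78 μM.

9.78 μM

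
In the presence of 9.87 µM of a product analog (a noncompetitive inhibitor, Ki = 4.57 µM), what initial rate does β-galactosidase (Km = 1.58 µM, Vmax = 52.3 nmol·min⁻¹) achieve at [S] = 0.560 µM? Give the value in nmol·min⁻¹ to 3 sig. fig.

4.33 nmol·min⁻¹

With α = 1 + [I]/Ki = 1 + 9.87/4.57 = 3.160, the noncompetitive rate law is v = (Vmax/α)·[S] / (Km + [S]).
v = (52.3/3.160)×0.560 / (1.58 + 0.560) = 9.269/2.140 = 4.33 nmol·min⁻¹.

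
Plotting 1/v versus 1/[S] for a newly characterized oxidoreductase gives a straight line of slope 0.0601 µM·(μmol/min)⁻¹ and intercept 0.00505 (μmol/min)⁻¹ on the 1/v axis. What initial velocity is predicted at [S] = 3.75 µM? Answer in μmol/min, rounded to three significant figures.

47.4 μmol/min

The y-intercept is 1/Vmax, so Vmax = 1/0.00505 = 198 μmol/min.
The slope is Km/Vmax, so Km = 0.0601 × 198 = 11.9 µM.
Then v = 198 × 3.75/(11.9 + 3.75) = 47.4 μmol/min.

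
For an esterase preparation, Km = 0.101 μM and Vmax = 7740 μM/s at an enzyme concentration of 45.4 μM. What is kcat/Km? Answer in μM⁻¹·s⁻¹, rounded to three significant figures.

kcat = Vmax/[E]total = 7740/45.4 = 170 s⁻¹.
kcat/Km = 170/0.101 = 1690 μM⁻¹·s⁻¹.

1690 μM⁻¹·s⁻¹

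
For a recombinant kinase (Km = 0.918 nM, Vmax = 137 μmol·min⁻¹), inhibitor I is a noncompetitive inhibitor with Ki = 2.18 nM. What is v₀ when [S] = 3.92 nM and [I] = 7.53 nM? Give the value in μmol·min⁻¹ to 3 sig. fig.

With α = 1 + [I]/Ki = 1 + 7.53/2.18 = 4.454, the noncompetitive rate law is v = (Vmax/α)·[S] / (Km + [S]).
v = (137/4.454)×3.92 / (0.918 + 3.92) = 120.6/4.838 = 24.9 μmol·min⁻¹.

24.9 μmol·min⁻¹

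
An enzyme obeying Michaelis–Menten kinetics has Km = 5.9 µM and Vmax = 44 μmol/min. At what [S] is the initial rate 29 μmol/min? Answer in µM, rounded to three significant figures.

11.4 µM

The required fractional saturation is v/Vmax = 29/44 = 0.6591.
Then [S]/(Km+[S]) = 0.6591 ⇒ [S] = 5.9 × 0.6591/(1 − 0.6591) = 11.4 µM.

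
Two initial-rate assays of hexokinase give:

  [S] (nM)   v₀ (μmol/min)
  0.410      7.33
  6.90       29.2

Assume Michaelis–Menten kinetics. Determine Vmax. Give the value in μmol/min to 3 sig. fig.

From v = Vmax[S]/(Km+[S]), each point gives Vmax = v(Km+[S])/[S].
Equating: 7.33(Km+0.410)/0.410 = 29.2(Km+6.90)/6.90.
17.88·Km + 7.33 = 4.232·Km + 29.2, so (17.88 − 4.232)·Km = 29.2 − 7.33.
Km = 21.87/13.65 = 1.60 nM; then Vmax = 7.33(1.60+0.410)/0.410 = 36.0 μmol/min.

36.0 μmol/min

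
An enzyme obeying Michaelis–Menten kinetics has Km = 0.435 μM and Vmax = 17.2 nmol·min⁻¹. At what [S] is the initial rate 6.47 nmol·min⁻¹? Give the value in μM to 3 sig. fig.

0.262 μM

Rearranging v = Vmax[S]/(Km+[S]) gives [S] = Km·v/(Vmax − v).
[S] = 0.435 × 6.47 / (17.2 − 6.47) = 2.814/10.73 = 0.262 μM.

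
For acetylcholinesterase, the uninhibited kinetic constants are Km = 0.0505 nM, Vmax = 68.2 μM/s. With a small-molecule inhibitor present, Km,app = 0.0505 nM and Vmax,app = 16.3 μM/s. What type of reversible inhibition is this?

Vmax decreases (68.2 → 16.3 μM/s) while Km is unchanged — pure noncompetitive inhibition.

noncompetitive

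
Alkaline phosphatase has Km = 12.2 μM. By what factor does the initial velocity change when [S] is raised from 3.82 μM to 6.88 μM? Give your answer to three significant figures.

Since Vmax cancels, v₂/v₁ = [S]₂(Km+[S]₁) / [S]₁(Km+[S]₂).
= 6.88×(12.2+3.82) / (3.82×(12.2+6.88)) = 110.2/72.89 = 1.51.

1.51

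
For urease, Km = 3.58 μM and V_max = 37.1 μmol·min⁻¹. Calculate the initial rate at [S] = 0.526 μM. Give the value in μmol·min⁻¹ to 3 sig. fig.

[S]/(Km+[S]) = 0.526/4.106 = 0.1281, the fractional saturation.
v = 0.1281 × Vmax = 0.1281 × 37.1 = 4.75 μmol·min⁻¹.

4.75 μmol·min⁻¹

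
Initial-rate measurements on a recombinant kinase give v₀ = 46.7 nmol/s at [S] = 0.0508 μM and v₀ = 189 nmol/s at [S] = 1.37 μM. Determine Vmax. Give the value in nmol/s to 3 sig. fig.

In reciprocal form, 1/v = (Km/Vmax)·(1/[S]) + 1/Vmax. The two points give (1/[S], 1/v) = (19.69, 0.02141) and (0.7299, 0.005291).
Slope = (0.02141 − 0.005291)/(19.69 − 0.7299) = 0.0008506; intercept = 0.02141 − 0.0008506×19.69 = 0.004670.
Vmax = 1/intercept = 214 nmol/s; Km = slope × Vmax = 0.0008506 × 214 = 0.182 μM.

214 nmol/s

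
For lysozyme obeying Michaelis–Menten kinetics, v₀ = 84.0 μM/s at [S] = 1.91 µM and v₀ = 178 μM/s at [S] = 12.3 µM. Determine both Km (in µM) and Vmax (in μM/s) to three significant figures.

Km = 3.19 µM; Vmax = 224 μM/s

In reciprocal form, 1/v = (Km/Vmax)·(1/[S]) + 1/Vmax. The two points give (1/[S], 1/v) = (0.5236, 0.01190) and (0.08130, 0.005618).
Slope = (0.01190 − 0.005618)/(0.5236 − 0.08130) = 0.01422; intercept = 0.01190 − 0.01422×0.5236 = 0.004462.
Vmax = 1/intercept = 224 μM/s; Km = slope × Vmax = 0.01422 × 224 = 3.19 µM.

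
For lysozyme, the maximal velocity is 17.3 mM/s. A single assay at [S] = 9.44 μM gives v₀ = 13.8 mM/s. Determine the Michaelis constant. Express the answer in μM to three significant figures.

From v = Vmax[S]/(Km+[S]), Km = [S](Vmax − v)/v.
Km = 9.44 × (17.3 − 13.8) / 13.8 = 33.04/13.8 = 2.39 μM.

2.39 μM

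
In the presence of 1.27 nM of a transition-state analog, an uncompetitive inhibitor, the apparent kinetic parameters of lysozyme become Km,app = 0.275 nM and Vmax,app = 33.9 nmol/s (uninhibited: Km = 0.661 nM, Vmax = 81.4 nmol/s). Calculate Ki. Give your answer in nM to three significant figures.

Uncompetitive: Vmax,app = Vmax/α (and Km,app = Km/α) with α = 1 + [I]/Ki.
α = Vmax/Vmax,app = 81.4/33.9 = 2.401.
Ki = [I]/(α − 1) = 1.27/1.401 = 0.906 nM.

0.906 nM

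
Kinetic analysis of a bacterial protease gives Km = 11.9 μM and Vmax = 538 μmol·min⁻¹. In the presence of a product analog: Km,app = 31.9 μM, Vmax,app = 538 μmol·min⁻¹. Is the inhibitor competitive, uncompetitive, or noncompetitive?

Km increases (11.9 → 31.9 μM) while Vmax is unchanged — the hallmark of competitive inhibition.

competitive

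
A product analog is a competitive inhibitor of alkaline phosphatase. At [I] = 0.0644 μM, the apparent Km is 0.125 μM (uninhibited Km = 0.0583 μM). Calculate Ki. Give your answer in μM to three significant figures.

0.0563 μM

Competitive: Km,app = α·Km with α = 1 + [I]/Ki.
α = Km,app/Km = 0.125/0.0583 = 2.144.
Ki = [I]/(α − 1) = 0.0644/1.144 = 0.0563 μM.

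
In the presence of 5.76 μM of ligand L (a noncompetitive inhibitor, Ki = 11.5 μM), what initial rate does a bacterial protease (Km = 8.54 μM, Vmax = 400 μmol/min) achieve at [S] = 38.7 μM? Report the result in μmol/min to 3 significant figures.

218 μmol/min

With α = 1 + [I]/Ki = 1 + 5.76/11.5 = 1.501, the noncompetitive rate law is v = (Vmax/α)·[S] / (Km + [S]).
v = (400/1.501)×38.7 / (8.54 + 38.7) = 10310/47.24 = 218 μmol/min.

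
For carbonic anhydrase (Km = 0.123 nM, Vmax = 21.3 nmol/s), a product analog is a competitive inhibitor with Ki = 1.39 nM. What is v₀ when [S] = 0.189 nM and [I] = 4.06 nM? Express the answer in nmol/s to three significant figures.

α = 1 + [I]/Ki = 1 + 4.06/1.39 = 3.921.
For a competitive inhibitor, Vmax is unchanged and the apparent Km becomes α·Km: Km,app = 0.482 nM, Vmax,app = 21.3 nmol/s.
v = Vmax,app·[S]/(Km,app + [S]) = 21.3 × 0.189/(0.482 + 0.189) = 6.00 nmol/s.

6.00 nmol/s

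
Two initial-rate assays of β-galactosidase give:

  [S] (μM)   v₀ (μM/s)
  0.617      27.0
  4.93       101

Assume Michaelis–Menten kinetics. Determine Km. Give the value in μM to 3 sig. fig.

3.18 μM

From v = Vmax[S]/(Km+[S]), each point gives Vmax = v(Km+[S])/[S].
Equating: 27.0(Km+0.617)/0.617 = 101(Km+4.93)/4.93.
43.76·Km + 27.0 = 20.49·Km + 101, so (43.76 − 20.49)·Km = 101 − 27.0.
Km = 74.00/23.27 = 3.18 μM; then Vmax = 27.0(3.18+0.617)/0.617 = 166 μM/s.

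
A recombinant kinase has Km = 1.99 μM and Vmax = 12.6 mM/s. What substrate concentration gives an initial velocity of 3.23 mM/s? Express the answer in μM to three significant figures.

0.686 μM

Rearranging v = Vmax[S]/(Km+[S]) gives [S] = Km·v/(Vmax − v).
[S] = 1.99 × 3.23 / (12.6 − 3.23) = 6.428/9.370 = 0.686 μM.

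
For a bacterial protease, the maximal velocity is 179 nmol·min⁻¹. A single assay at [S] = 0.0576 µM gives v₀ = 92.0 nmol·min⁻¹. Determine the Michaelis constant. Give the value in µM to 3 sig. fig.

0.0545 µM

v/Vmax = 92.0/179 = 0.5140 = [S]/(Km+[S]).
So Km + [S] = [S]/0.5140 = 0.1121 µM, giving Km = 0.1121 − 0.0576 = 0.0545 µM.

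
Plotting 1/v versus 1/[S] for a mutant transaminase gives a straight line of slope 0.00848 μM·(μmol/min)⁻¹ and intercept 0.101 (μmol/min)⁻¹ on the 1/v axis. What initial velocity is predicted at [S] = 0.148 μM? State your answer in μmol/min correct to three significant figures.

The y-intercept is 1/Vmax, so Vmax = 1/0.101 = 9.90 μmol/min.
The slope is Km/Vmax, so Km = 0.00848 × 9.90 = 0.0840 μM.
Then v = 9.90 × 0.148/(0.0840 + 0.148) = 6.32 μmol/min.

6.32 μmol/min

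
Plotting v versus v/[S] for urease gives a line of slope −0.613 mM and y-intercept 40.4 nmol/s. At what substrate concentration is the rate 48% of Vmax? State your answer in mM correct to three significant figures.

0.566 mM

The Eadie–Hofstee slope gives Km = 0.613 mM (slope = −Km).
v/Vmax = [S]/(Km+[S]) = 0.48 ⇒ [S] = Km·0.48/(1−0.48) = 0.613 × 0.9231 = 0.566 mM.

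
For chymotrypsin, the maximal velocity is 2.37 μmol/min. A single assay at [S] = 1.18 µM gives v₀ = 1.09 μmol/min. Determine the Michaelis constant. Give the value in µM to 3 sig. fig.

v/Vmax = 1.09/2.37 = 0.4599 = [S]/(Km+[S]).
So Km + [S] = [S]/0.4599 = 2.566 µM, giving Km = 2.566 − 1.18 = 1.39 µM.

1.39 µM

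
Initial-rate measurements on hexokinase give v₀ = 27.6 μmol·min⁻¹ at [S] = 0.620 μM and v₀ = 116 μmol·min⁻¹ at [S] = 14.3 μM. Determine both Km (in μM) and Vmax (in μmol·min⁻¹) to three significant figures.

From v = Vmax[S]/(Km+[S]), each point gives Vmax = v(Km+[S])/[S].
Equating: 27.6(Km+0.620)/0.620 = 116(Km+14.3)/14.3.
44.52·Km + 27.6 = 8.112·Km + 116, so (44.52 − 8.112)·Km = 116 − 27.6.
Km = 88.40/36.40 = 2.43 μM; then Vmax = 27.6(2.43+0.620)/0.620 = 136 μmol·min⁻¹.

Km = 2.43 μM; Vmax = 136 μmol·min⁻¹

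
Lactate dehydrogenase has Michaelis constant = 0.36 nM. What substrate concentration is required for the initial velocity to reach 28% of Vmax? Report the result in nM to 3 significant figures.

0.140 nM

v/Vmax = [S]/(Km+[S]) = 0.28, so [S] = Km·0.28/(1 − 0.28) = 0.36 × 0.3889.
[S] = 0.140 nM.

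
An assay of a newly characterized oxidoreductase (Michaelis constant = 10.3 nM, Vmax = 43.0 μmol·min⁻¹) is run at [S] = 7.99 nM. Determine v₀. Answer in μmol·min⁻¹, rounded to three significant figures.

v = Vmax·[S]/(Km + [S]) = 43.0 × 7.99 / (10.3 + 7.99)
  = 343.6 / 18.29 = 18.8 μmol·min⁻¹.

18.8 μmol·min⁻¹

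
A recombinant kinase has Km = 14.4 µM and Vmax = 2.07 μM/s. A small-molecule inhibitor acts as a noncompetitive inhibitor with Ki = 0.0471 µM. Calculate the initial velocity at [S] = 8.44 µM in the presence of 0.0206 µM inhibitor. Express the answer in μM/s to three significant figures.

With α = 1 + [I]/Ki = 1 + 0.0206/0.0471 = 1.437, the noncompetitive rate law is v = (Vmax/α)·[S] / (Km + [S]).
v = (2.07/1.437)×8.44 / (14.4 + 8.44) = 12.15/22.84 = 0.532 μM/s.

0.532 μM/s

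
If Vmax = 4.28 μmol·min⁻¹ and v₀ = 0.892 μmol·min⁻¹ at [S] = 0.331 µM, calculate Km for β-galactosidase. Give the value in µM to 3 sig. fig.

1.26 µM

v/Vmax = 0.892/4.28 = 0.2084 = [S]/(Km+[S]).
So Km + [S] = [S]/0.2084 = 1.588 µM, giving Km = 1.588 − 0.331 = 1.26 µM.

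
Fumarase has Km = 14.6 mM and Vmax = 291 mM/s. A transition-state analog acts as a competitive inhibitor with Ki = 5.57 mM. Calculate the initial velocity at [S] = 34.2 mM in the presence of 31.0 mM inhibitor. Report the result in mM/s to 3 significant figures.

With α = 1 + [I]/Ki = 1 + 31.0/5.57 = 6.566, the competitive rate law is v = Vmax[S] / (αKm + [S]).
v = 291×34.2 / (6.566×14.6 + 34.2) = 9952/130.1 = 76.5 mM/s.

76.5 mM/s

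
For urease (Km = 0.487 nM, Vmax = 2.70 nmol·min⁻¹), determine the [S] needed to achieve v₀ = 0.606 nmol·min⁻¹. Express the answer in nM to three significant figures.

The required fractional saturation is v/Vmax = 0.606/2.70 = 0.2244.
Then [S]/(Km+[S]) = 0.2244 ⇒ [S] = 0.487 × 0.2244/(1 − 0.2244) = 0.141 nM.

0.141 nM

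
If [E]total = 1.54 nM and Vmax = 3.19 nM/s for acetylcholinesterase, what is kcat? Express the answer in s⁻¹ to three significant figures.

kcat = Vmax/[E]total = 3.19 nM/s / 1.54 nM = 2.07 s⁻¹.

2.07 s⁻¹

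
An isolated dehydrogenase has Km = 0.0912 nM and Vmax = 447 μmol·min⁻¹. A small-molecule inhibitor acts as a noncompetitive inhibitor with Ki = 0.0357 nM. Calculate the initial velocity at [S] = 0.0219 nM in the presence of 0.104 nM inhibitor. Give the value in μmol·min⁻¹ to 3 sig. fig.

22.1 μmol·min⁻¹

With α = 1 + [I]/Ki = 1 + 0.104/0.0357 = 3.913, the noncompetitive rate law is v = (Vmax/α)·[S] / (Km + [S]).
v = (447/3.913)×0.0219 / (0.0912 + 0.0219) = 2.502/0.1131 = 22.1 μmol·min⁻¹.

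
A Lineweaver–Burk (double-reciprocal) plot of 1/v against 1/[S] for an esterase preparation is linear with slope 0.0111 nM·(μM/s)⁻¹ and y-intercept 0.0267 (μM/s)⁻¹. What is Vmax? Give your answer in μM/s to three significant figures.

37.5 μM/s

The y-intercept of a Lineweaver–Burk plot equals 1/Vmax, so Vmax = 1/0.0267 = 37.5 μM/s.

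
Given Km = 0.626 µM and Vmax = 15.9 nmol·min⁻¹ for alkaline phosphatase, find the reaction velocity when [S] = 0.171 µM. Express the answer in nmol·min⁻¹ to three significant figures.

3.41 nmol·min⁻¹

v = Vmax·[S]/(Km + [S]) = 15.9 × 0.171 / (0.626 + 0.171)
  = 2.719 / 0.7970 = 3.41 nmol·min⁻¹.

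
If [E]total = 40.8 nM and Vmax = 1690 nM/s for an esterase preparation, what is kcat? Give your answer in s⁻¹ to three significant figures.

41.4 s⁻¹

kcat = Vmax/[E]total = 1690 nM/s / 40.8 nM = 41.4 s⁻¹.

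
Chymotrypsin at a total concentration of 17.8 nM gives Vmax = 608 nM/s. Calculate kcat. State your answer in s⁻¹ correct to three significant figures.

34.2 s⁻¹

kcat = Vmax/[E]total = 608 nM/s / 17.8 nM = 34.2 s⁻¹.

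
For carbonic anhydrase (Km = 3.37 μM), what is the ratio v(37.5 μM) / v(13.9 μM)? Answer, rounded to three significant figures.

Since Vmax cancels, v₂/v₁ = [S]₂(Km+[S]₁) / [S]₁(Km+[S]₂).
= 37.5×(3.37+13.9) / (13.9×(3.37+37.5)) = 647.6/568.1 = 1.14.

1.14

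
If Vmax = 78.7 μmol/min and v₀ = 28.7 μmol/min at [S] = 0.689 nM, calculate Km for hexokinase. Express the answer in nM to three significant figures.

1.20 nM

v/Vmax = 28.7/78.7 = 0.3647 = [S]/(Km+[S]).
So Km + [S] = [S]/0.3647 = 1.889 nM, giving Km = 1.889 − 0.689 = 1.20 nM.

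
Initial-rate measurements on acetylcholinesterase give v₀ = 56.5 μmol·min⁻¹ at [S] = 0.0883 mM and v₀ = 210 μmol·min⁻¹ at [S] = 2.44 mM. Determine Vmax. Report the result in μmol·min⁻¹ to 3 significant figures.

In reciprocal form, 1/v = (Km/Vmax)·(1/[S]) + 1/Vmax. The two points give (1/[S], 1/v) = (11.33, 0.01770) and (0.4098, 0.004762).
Slope = (0.01770 − 0.004762)/(11.33 − 0.4098) = 0.001185; intercept = 0.01770 − 0.001185×11.33 = 0.004276.
Vmax = 1/intercept = 234 μmol·min⁻¹; Km = slope × Vmax = 0.001185 × 234 = 0.277 mM.

234 μmol·min⁻¹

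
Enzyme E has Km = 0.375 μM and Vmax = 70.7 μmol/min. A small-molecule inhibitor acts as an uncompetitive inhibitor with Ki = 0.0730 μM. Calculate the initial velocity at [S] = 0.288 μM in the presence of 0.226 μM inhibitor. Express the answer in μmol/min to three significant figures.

With α = 1 + [I]/Ki = 1 + 0.226/0.0730 = 4.096, the uncompetitive rate law is v = (Vmax/α)·[S] / (Km/α + [S]).
v = (70.7/4.096)×0.288 / (0.375/4.096 + 0.288) = 4.971/0.3796 = 13.1 μmol/min.

13.1 μmol/min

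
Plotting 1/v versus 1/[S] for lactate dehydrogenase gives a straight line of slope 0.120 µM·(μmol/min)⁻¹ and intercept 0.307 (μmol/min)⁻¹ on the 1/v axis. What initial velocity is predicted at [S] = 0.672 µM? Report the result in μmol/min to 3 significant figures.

The y-intercept is 1/Vmax, so Vmax = 1/0.307 = 3.26 μmol/min.
The slope is Km/Vmax, so Km = 0.120 × 3.26 = 0.391 µM.
Then v = 3.26 × 0.672/(0.391 + 0.672) = 2.06 μmol/min.

2.06 μmol/min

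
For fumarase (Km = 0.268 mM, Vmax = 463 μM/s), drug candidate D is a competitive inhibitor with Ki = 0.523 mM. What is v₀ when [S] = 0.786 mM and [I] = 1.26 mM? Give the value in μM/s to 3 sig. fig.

214 μM/s

With α = 1 + [I]/Ki = 1 + 1.26/0.523 = 3.409, the competitive rate law is v = Vmax[S] / (αKm + [S]).
v = 463×0.786 / (3.409×0.268 + 0.786) = 363.9/1.700 = 214 μM/s.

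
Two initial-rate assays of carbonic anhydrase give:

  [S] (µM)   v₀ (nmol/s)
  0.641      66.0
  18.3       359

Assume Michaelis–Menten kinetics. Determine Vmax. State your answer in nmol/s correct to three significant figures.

In reciprocal form, 1/v = (Km/Vmax)·(1/[S]) + 1/Vmax. The two points give (1/[S], 1/v) = (1.560, 0.01515) and (0.05464, 0.002786).
Slope = (0.01515 − 0.002786)/(1.560 − 0.05464) = 0.008214; intercept = 0.01515 − 0.008214×1.560 = 0.002337.
Vmax = 1/intercept = 428 nmol/s; Km = slope × Vmax = 0.008214 × 428 = 3.52 µM.

428 nmol/s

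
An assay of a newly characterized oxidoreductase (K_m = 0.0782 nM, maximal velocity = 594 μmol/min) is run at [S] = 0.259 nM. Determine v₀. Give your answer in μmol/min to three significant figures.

456 μmol/min

v = Vmax·[S]/(Km + [S]) = 594 × 0.259 / (0.0782 + 0.259)
  = 153.8 / 0.3372 = 456 μmol/min.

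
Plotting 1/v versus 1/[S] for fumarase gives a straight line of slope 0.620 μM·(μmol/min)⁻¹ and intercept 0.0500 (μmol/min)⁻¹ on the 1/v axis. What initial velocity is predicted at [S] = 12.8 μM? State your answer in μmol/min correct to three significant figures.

10.2 μmol/min

The y-intercept is 1/Vmax, so Vmax = 1/0.0500 = 20.0 μmol/min.
The slope is Km/Vmax, so Km = 0.620 × 20.0 = 12.4 μM.
Then v = 20.0 × 12.8/(12.4 + 12.8) = 10.2 μmol/min.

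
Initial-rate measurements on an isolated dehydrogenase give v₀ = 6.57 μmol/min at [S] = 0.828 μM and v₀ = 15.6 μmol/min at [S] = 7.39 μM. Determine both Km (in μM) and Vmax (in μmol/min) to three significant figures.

In reciprocal form, 1/v = (Km/Vmax)·(1/[S]) + 1/Vmax. The two points give (1/[S], 1/v) = (1.208, 0.1522) and (0.1353, 0.06410).
Slope = (0.1522 − 0.06410)/(1.208 − 0.1353) = 0.08216; intercept = 0.1522 − 0.08216×1.208 = 0.05299.
Vmax = 1/intercept = 18.9 μmol/min; Km = slope × Vmax = 0.08216 × 18.9 = 1.55 μM.

Km = 1.55 μM; Vmax = 18.9 μmol/min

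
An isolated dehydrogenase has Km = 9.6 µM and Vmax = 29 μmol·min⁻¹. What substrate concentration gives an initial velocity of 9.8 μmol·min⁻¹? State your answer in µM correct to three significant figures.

The required fractional saturation is v/Vmax = 9.8/29 = 0.3379.
Then [S]/(Km+[S]) = 0.3379 ⇒ [S] = 9.6 × 0.3379/(1 − 0.3379) = 4.90 µM.

4.90 µM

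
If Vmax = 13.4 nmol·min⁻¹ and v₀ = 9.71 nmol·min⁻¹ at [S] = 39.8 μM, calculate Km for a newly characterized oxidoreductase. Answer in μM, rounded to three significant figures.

15.1 μM

v/Vmax = 9.71/13.4 = 0.7246 = [S]/(Km+[S]).
So Km + [S] = [S]/0.7246 = 54.92 μM, giving Km = 54.92 − 39.8 = 15.1 μM.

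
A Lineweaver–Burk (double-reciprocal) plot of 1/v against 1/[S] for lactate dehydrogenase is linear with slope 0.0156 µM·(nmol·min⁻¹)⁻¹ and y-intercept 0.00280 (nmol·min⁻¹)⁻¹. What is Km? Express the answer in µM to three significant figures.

5.57 µM

y-intercept = 1/Vmax ⇒ Vmax = 357 nmol·min⁻¹; slope = Km/Vmax ⇒ Km = slope × Vmax.
Km = 0.0156 × 357 = 5.57 µM.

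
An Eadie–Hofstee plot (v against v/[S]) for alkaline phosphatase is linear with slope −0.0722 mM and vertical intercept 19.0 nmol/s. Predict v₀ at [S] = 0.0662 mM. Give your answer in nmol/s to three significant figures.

9.09 nmol/s

In the Eadie–Hofstee form v = Vmax − Km·(v/[S]), the slope is −Km and the intercept is Vmax, so Km = 0.0722 mM and Vmax = 19.0 nmol/s.
v = 19.0 × 0.0662/(0.0722 + 0.0662) = 9.09 nmol/s.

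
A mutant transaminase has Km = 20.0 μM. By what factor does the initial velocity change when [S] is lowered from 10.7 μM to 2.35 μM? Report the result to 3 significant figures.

The fractional saturations are [S]/(Km+[S]) = 10.7/30.70 = 0.3485 and 2.35/22.35 = 0.1051.
v₂/v₁ is just their ratio: 0.1051/0.3485 = 0.302.

0.302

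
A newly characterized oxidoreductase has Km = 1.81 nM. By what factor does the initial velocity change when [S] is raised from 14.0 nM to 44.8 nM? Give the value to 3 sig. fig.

1.09

Since Vmax cancels, v₂/v₁ = [S]₂(Km+[S]₁) / [S]₁(Km+[S]₂).
= 44.8×(1.81+14.0) / (14.0×(1.81+44.8)) = 708.3/652.5 = 1.09.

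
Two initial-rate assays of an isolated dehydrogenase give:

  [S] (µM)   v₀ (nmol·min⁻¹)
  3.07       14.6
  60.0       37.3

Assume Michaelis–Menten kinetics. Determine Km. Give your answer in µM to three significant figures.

In reciprocal form, 1/v = (Km/Vmax)·(1/[S]) + 1/Vmax. The two points give (1/[S], 1/v) = (0.3257, 0.06849) and (0.01667, 0.02681).
Slope = (0.06849 − 0.02681)/(0.3257 − 0.01667) = 0.1349; intercept = 0.06849 − 0.1349×0.3257 = 0.02456.
Vmax = 1/intercept = 40.7 nmol·min⁻¹; Km = slope × Vmax = 0.1349 × 40.7 = 5.49 µM.

5.49 µM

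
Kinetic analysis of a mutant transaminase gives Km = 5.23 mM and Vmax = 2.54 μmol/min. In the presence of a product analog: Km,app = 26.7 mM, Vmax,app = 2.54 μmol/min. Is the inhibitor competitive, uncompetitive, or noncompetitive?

competitive

Km increases (5.23 → 26.7 mM) while Vmax is unchanged — the hallmark of competitive inhibition.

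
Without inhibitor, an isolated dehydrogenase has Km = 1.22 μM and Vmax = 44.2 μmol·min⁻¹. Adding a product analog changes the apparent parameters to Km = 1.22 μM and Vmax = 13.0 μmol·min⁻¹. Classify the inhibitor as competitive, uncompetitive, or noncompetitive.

Vmax decreases (44.2 → 13.0 μmol·min⁻¹) while Km is unchanged — pure noncompetitive inhibition.

noncompetitive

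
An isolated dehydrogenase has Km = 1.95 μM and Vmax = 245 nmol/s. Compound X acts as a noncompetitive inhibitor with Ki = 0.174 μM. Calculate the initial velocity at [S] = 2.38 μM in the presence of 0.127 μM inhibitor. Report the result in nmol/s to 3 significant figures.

77.8 nmol/s

With α = 1 + [I]/Ki = 1 + 0.127/0.174 = 1.730, the noncompetitive rate law is v = (Vmax/α)·[S] / (Km + [S]).
v = (245/1.730)×2.38 / (1.95 + 2.38) = 337.1/4.330 = 77.8 nmol/s.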